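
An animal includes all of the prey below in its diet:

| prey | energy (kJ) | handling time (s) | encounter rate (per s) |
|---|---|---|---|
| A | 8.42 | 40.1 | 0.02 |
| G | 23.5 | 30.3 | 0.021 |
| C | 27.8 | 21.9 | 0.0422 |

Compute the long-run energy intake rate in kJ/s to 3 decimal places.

Energy encountered per unit search time: 0.02×8.42 + 0.021×23.5 + 0.0422×27.8 = 1.835 kJ/s.
Handling time per unit search time: 0.02×40.1 + 0.021×30.3 + 0.0422×21.9 = 2.362.
Rate = 1.835/(1 + 2.362) = 0.5457 kJ/s.

0.546 kJ/s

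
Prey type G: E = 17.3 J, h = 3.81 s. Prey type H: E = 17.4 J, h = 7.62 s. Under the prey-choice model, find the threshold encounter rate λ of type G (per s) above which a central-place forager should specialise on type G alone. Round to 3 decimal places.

0.266 per s

Drop type H once their profitability E₂/h₂ falls below the rate achievable on type G alone: E₂/h₂ = λE₁/(1 + λh₁).
Solve for λ: λE₁h₂ = E₂(1 + λh₁) → λ(E₁h₂ − E₂h₁) = E₂ → λ = E₂/(E₁h₂ − E₂h₁).
λ = 17.4/(17.3×7.62 − 17.4×3.81) = 17.4/65.53 = 0.2655 per s.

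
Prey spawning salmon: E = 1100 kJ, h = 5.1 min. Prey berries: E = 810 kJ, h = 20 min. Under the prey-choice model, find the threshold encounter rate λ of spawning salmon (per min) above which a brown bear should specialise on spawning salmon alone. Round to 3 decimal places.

The zero-one rule: include berries iff E₂/h₂ > λE₁/(1+λh₁). Equality gives the switch point.
λE₁h₂ = E₂ + λE₂h₁ ⇒ λ = E₂/(E₁h₂ − E₂h₁) = 810/(2.2e+04 − 4131) = 0.04533 per min.

0.045 per min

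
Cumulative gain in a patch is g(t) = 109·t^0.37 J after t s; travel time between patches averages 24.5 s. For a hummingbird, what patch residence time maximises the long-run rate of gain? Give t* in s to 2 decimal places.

By the marginal value theorem, leave when the instantaneous gain rate g'(t) equals the habitat-wide average g(t)/(T + t).
g'(t) = 0.37·109·t^-0.63. Setting 0.37·109·t^-0.63 = 109·t^0.37/(24.5+t) gives 0.37(24.5+t) = t, so 0.63·t = 0.37×24.5.
t* = 0.37×24.5/0.63 = 14.39 s.

14.39 s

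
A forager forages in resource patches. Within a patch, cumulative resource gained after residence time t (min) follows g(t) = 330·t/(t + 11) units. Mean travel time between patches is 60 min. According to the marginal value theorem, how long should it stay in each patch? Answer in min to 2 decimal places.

25.69 min

Maximise g(t)/(T+t): set derivative to zero → g'(t)(T+t) = g(t).
g'(t) = 330·11/(t + 11)². Setting 330·11/(t+11)² = 330t/[(t+11)(60+t)] gives 11(60+t) = t(t+11), so t² = 11×60 = 660.
t* = √660 = 25.69 min.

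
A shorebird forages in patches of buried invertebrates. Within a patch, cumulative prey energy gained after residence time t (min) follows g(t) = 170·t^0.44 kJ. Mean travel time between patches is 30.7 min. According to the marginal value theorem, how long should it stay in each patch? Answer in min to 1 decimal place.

24.1 min

By the marginal value theorem, leave when the instantaneous gain rate g'(t) equals the habitat-wide average g(t)/(T + t).
g'(t) = 0.44·170·t^-0.56. Setting 0.44·170·t^-0.56 = 170·t^0.44/(30.7+t) gives 0.44(30.7+t) = t, so 0.56·t = 0.44×30.7.
t* = 0.44×30.7/0.56 = 24.12 min.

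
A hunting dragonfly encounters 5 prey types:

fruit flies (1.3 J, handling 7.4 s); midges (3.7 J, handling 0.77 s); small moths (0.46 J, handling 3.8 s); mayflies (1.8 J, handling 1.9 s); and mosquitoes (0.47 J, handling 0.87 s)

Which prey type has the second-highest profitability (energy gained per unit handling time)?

mayflies

Profitability E/h (J/s): fruit flies = 1.3/7.4 = 0.176, midges = 3.7/0.77 = 4.81, small moths = 0.46/3.8 = 0.121, mayflies = 1.8/1.9 = 0.947, mosquitoes = 0.47/0.87 = 0.54.
Ranked: midges > mayflies > mosquitoes > fruit flies > small moths.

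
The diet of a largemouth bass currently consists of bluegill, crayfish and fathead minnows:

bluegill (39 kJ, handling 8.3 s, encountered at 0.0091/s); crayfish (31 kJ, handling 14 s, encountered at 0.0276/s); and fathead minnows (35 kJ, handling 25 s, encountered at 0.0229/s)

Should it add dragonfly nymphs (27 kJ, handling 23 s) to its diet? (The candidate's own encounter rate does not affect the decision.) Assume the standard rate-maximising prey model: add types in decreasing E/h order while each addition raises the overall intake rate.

On bluegill, crayfish and fathead minnows alone, R = ΣλE/(1+Σλh) = 2.012/2.034 = 0.989 kJ/s.
Profitability of dragonfly nymphs: 27/23 = 1.174 kJ/s.
Since 1.174 > R, including dragonfly nymphs increases the long-run rate.

Yes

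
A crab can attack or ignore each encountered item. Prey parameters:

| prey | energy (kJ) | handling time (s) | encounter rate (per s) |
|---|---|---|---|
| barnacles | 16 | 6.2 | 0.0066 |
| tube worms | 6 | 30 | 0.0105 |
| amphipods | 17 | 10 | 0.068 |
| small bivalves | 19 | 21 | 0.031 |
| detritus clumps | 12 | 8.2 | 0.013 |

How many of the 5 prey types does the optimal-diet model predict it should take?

4

Rank by E/h (kJ/s): barnacles 2.58, amphipods 1.7, detritus clumps 1.46, small bivalves 0.905, tube worms 0.2. Include each in turn until the next type's E/h falls below the running intake rate.
Rate on top 1: 0.1014. amphipods: 1.7 > 0.1014 → include.
Rate on top 2: 0.7331. detritus clumps: 1.46 > 0.7331 → include.
Rate on top 3: 0.7757. small bivalves: 0.905 > 0.7757 → include.
Rate on top 4: 0.8096. tube worms: 0.2 < 0.8096 → exclude; stop.
Optimal diet: barnacles, amphipods, detritus clumps, small bivalves — 4 of 5 types.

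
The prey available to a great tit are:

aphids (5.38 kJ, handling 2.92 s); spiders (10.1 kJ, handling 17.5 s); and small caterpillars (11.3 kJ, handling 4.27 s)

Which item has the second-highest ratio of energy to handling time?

In descending order of E/h:
small caterpillars: 11.3/4.27 = 2.65 kJ/s
aphids: 5.38/2.92 = 1.84 kJ/s
spiders: 10.1/17.5 = 0.577 kJ/s

aphids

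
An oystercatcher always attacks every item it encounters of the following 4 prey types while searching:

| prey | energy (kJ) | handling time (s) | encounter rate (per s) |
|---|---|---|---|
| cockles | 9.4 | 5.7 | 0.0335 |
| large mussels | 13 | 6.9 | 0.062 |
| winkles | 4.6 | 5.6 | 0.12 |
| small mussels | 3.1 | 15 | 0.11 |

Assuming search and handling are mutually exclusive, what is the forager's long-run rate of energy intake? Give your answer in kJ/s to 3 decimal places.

R = Σλ_iE_i / (1 + Σλ_ih_i)
Numerator: 0.0335×9.4 + 0.062×13 + 0.12×4.6 + 0.11×3.1 = 2.014
Denominator: 1 + 0.0335×5.7 + 0.062×6.9 + 0.12×5.6 + 0.11×15 = 3.941
R = 2.014/3.941 = 0.511 kJ/s

0.511 kJ/s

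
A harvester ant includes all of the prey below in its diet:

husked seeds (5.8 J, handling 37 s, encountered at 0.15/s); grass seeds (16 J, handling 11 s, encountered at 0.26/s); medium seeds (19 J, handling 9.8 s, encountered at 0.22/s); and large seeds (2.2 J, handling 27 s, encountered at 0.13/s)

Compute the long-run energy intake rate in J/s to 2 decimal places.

0.63 J/s

R = (0.15×5.8 + 0.26×16 + 0.22×19 + 0.13×2.2) / (1 + 0.15×37 + 0.26×11 + 0.22×9.8 + 0.13×27) = 9.496/15.08 = 0.6299 J/s.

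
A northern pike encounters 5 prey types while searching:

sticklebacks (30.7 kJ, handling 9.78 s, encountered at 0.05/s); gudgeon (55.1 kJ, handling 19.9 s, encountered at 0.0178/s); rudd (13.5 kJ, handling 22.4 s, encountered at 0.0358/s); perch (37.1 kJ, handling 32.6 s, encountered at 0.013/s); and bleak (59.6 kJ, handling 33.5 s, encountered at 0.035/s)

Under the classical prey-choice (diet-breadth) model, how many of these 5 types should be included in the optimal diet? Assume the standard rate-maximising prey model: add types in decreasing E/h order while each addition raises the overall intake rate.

3

Profitabilities (E/h, kJ/s): sticklebacks 3.14, gudgeon 2.77, bleak 1.78, perch 1.14, rudd 0.603. Add prey in this order while the next type's profitability exceeds the intake rate on those already taken.
Rate on top 1: 1.031. gudgeon: 2.77 > 1.031 → include.
Rate on top 2: 1.365. bleak: 1.78 > 1.365 → include.
Rate on top 3: 1.526. perch: 1.14 < 1.526 → exclude; stop.
Optimal diet: sticklebacks, gudgeon, bleak — 3 of 5 types.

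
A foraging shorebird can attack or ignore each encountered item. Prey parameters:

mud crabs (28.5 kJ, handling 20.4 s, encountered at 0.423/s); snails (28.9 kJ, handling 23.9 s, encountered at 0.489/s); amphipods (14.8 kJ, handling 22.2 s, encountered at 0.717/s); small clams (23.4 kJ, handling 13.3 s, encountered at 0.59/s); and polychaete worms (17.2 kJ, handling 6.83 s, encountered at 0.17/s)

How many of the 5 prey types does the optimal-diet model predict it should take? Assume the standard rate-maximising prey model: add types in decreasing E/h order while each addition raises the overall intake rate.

E/h in descending order: polychaete worms 2.52, small clams 1.76, mud crabs 1.4, snails 1.21, amphipods 0.667 kJ/s. The optimal diet is the largest prefix of this list for which every included type satisfies E_i/h_i > R on the types above it.
Rate on top 1: 1.353. small clams: 1.76 > 1.353 → include.
Rate on top 2: 1.672. mud crabs: 1.4 < 1.672 → exclude; stop.
Optimal diet: polychaete worms, small clams — 2 of 5 types.

2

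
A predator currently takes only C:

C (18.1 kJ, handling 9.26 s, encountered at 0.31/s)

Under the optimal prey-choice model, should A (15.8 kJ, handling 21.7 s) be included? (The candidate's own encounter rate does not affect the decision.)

No

On C alone, R = ΣλE/(1+Σλh) = 5.611/3.871 = 1.45 kJ/s.
A: E/h = 15.8/21.7 = 0.7281 kJ/s.
Since 0.7281 < R, time spent handling A is better spent searching.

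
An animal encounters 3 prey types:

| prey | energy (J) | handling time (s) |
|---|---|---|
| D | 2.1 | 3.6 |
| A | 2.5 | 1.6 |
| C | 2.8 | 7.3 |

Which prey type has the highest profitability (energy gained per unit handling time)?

Profitability E/h (J/s): D = 2.1/3.6 = 0.583, A = 2.5/1.6 = 1.56, C = 2.8/7.3 = 0.384.
Ranked: A > D > C.

A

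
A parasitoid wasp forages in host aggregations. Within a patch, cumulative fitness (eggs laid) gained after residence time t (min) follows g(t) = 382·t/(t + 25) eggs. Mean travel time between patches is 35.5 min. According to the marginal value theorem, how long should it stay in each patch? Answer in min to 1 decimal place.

Maximise g(t)/(T+t): set derivative to zero → g'(t)(T+t) = g(t).
g'(t) = 382·25/(t + 25)². Setting 382·25/(t+25)² = 382t/[(t+25)(35.5+t)] gives 25(35.5+t) = t(t+25), so t² = 25×35.5 = 887.5.
t* = √887.5 = 29.79 min.

29.8 min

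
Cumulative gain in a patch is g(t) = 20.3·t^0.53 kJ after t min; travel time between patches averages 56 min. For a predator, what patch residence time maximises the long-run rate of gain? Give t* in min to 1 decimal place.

63.1 min

Optimal t* satisfies g'(t*) = g(t*)/(T + t*).
g'(t) = 0.53·20.3·t^-0.47. Setting 0.53·20.3·t^-0.47 = 20.3·t^0.53/(56+t) gives 0.53(56+t) = t, so 0.47·t = 0.53×56.
t* = 0.53×56/0.47 = 63.15 min.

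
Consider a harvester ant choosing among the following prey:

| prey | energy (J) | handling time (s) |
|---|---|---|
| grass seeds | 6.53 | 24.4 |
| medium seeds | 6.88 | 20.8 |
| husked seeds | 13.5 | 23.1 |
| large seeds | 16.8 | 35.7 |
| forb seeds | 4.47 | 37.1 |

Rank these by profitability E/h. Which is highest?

Profitability E/h (J/s): grass seeds = 6.53/24.4 = 0.268, medium seeds = 6.88/20.8 = 0.331, husked seeds = 13.5/23.1 = 0.584, large seeds = 16.8/35.7 = 0.471, forb seeds = 4.47/37.1 = 0.12.
Ranked: husked seeds > large seeds > medium seeds > grass seeds > forb seeds.

husked seeds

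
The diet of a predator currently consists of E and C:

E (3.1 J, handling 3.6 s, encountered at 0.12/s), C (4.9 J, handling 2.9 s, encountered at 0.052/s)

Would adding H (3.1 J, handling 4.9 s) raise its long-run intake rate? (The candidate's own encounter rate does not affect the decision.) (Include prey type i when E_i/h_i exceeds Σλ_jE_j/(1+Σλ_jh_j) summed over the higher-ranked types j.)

Current rate: (0.12×3.1 + 0.052×4.9)/(1 + 0.12×3.6 + 0.052×2.9) = 0.396 J/s.
H: E/h = 3.1/4.9 = 0.6327 J/s.
Since 0.6327 > R, including H increases the long-run rate.

Yes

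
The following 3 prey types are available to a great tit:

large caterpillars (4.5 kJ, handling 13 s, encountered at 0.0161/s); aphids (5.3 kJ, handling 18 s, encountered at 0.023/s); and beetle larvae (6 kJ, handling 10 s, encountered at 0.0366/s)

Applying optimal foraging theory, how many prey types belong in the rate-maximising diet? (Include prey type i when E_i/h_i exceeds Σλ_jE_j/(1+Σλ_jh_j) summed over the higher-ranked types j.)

3

E/h in descending order: beetle larvae 0.6, large caterpillars 0.346, aphids 0.294 kJ/s. The optimal diet is the largest prefix of this list for which every included type satisfies E_i/h_i > R on the types above it.
Rate on top 1: 0.1608. large caterpillars: 0.346 > 0.1608 → include.
Rate on top 2: 0.1854. aphids: 0.294 > 0.1854 → include.
Optimal diet: beetle larvae, large caterpillars, aphids — 3 of 3 types.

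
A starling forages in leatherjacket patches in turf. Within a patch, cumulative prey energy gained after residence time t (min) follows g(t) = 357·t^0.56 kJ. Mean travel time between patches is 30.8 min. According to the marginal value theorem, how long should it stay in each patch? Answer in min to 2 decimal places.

39.20 min

Maximise g(t)/(T+t): set derivative to zero → g'(t)(T+t) = g(t).
g'(t) = 0.56·357·t^-0.44. Setting 0.56·357·t^-0.44 = 357·t^0.56/(30.8+t) gives 0.56(30.8+t) = t, so 0.44·t = 0.56×30.8.
t* = 0.56×30.8/0.44 = 39.2 min.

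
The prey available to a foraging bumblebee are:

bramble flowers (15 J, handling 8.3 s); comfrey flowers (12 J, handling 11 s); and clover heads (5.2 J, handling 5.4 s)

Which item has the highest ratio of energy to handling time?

bramble flowers

In descending order of E/h:
bramble flowers: 15/8.3 = 1.81 J/s
comfrey flowers: 12/11 = 1.09 J/s
clover heads: 5.2/5.4 = 0.963 J/s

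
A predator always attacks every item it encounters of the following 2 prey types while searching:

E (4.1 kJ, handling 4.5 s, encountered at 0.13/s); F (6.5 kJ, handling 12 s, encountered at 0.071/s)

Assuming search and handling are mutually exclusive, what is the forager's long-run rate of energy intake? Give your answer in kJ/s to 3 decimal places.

0.408 kJ/s

Energy encountered per unit search time: 0.13×4.1 + 0.071×6.5 = 0.9945 kJ/s.
Handling time per unit search time: 0.13×4.5 + 0.071×12 = 1.437.
Rate = 0.9945/(1 + 1.437) = 0.4081 kJ/s.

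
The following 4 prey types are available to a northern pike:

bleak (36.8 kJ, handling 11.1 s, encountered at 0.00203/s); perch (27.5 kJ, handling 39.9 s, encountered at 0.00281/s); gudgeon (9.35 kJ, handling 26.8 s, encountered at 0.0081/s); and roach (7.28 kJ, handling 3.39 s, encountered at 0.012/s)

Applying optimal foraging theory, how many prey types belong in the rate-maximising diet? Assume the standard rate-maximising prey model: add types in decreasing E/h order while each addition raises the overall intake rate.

Profitabilities (E/h, kJ/s): bleak 3.32, roach 2.15, perch 0.689, gudgeon 0.349. Add prey in this order while the next type's profitability exceeds the intake rate on those already taken.
Rate on top 1: 0.07306. roach: 2.15 > 0.07306 → include.
Rate on top 2: 0.1524. perch: 0.689 > 0.1524 → include.
Rate on top 3: 0.2036. gudgeon: 0.349 > 0.2036 → include.
Optimal diet: bleak, roach, perch, gudgeon — 4 of 4 types.

4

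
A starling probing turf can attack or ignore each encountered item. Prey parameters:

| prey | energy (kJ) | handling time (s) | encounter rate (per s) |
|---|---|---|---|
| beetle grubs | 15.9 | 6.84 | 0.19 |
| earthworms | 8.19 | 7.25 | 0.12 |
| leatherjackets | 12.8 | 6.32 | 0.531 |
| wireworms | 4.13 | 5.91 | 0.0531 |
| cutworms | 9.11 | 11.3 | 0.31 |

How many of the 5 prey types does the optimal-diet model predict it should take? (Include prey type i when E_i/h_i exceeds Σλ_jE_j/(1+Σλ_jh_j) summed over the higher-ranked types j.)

2

Rank by E/h (kJ/s): beetle grubs 2.32, leatherjackets 2.03, earthworms 1.13, cutworms 0.806, wireworms 0.699. Include each in turn until the next type's E/h falls below the running intake rate.
Rate on top 1: 1.314. leatherjackets: 2.03 > 1.314 → include.
Rate on top 2: 1.736. earthworms: 1.13 < 1.736 → exclude; stop.
Optimal diet: beetle grubs, leatherjackets — 2 of 5 types.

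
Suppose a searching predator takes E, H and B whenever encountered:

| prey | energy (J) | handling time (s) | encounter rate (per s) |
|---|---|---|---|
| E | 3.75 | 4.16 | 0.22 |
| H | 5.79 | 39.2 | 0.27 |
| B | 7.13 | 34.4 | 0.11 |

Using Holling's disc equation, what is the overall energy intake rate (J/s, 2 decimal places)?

0.19 J/s

R = Σλ_iE_i / (1 + Σλ_ih_i)
Numerator: 0.22×3.75 + 0.27×5.79 + 0.11×7.13 = 3.173
Denominator: 1 + 0.22×4.16 + 0.27×39.2 + 0.11×34.4 = 16.28
R = 3.173/16.28 = 0.1948 J/s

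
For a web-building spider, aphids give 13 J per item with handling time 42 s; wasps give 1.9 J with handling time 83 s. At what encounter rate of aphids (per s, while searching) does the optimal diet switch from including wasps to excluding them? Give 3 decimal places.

0.002 per s

The zero-one rule: include wasps iff E₂/h₂ > λE₁/(1+λh₁). Equality gives the switch point.
λE₁h₂ = E₂ + λE₂h₁ ⇒ λ = E₂/(E₁h₂ − E₂h₁) = 1.9/(1079 − 79.8) = 0.001902 per s.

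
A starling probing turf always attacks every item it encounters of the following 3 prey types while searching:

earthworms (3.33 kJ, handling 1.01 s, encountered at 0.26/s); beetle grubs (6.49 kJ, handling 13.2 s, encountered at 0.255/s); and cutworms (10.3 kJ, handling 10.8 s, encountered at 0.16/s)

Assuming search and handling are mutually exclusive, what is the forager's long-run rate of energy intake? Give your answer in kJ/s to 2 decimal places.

R = Σλ_iE_i / (1 + Σλ_ih_i)
Numerator: 0.26×3.33 + 0.255×6.49 + 0.16×10.3 = 4.169
Denominator: 1 + 0.26×1.01 + 0.255×13.2 + 0.16×10.8 = 6.357
R = 4.169/6.357 = 0.6558 kJ/s

0.66 kJ/s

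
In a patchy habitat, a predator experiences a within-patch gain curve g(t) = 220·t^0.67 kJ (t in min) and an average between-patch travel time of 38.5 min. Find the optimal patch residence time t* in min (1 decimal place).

78.2 min

By the marginal value theorem, leave when the instantaneous gain rate g'(t) equals the habitat-wide average g(t)/(T + t).
g'(t) = 0.67·220·t^-0.33. Setting 0.67·220·t^-0.33 = 220·t^0.67/(38.5+t) gives 0.67(38.5+t) = t, so 0.33·t = 0.67×38.5.
t* = 0.67×38.5/0.33 = 78.17 min.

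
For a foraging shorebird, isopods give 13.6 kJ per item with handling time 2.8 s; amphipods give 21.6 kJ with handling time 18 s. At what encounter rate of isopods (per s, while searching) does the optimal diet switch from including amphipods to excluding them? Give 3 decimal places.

0.117 per s

The zero-one rule: include amphipods iff E₂/h₂ > λE₁/(1+λh₁). Equality gives the switch point.
λE₁h₂ = E₂ + λE₂h₁ ⇒ λ = E₂/(E₁h₂ − E₂h₁) = 21.6/(244.8 − 60.48) = 0.1172 per s.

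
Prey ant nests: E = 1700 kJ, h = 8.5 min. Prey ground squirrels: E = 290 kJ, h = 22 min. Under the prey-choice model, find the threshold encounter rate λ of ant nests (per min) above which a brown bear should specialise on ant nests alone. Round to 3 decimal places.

The zero-one rule: include ground squirrels iff E₂/h₂ > λE₁/(1+λh₁). Equality gives the switch point.
λE₁h₂ = E₂ + λE₂h₁ ⇒ λ = E₂/(E₁h₂ − E₂h₁) = 290/(3.74e+04 − 2465) = 0.008301 per min.

0.008 per min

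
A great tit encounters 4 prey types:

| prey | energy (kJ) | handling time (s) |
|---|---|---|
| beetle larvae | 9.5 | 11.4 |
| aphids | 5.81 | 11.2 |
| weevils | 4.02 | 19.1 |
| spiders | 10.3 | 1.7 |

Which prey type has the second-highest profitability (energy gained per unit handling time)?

beetle larvae

Profitability E/h (kJ/s): beetle larvae = 9.5/11.4 = 0.833, aphids = 5.81/11.2 = 0.519, weevils = 4.02/19.1 = 0.21, spiders = 10.3/1.7 = 6.06.
Ranked: spiders > beetle larvae > aphids > weevils.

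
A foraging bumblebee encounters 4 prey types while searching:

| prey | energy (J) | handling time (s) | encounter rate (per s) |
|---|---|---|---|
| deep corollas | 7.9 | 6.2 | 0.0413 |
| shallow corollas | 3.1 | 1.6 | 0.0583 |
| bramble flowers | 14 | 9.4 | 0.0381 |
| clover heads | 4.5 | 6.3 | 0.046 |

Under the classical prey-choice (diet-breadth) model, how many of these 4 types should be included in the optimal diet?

Profitabilities (E/h, J/s): shallow corollas 1.94, bramble flowers 1.49, deep corollas 1.27, clover heads 0.714. Add prey in this order while the next type's profitability exceeds the intake rate on those already taken.
Rate on top 1: 0.1653. bramble flowers: 1.49 > 0.1653 → include.
Rate on top 2: 0.492. deep corollas: 1.27 > 0.492 → include.
Rate on top 3: 0.6093. clover heads: 0.714 > 0.6093 → include.
Optimal diet: shallow corollas, bramble flowers, deep corollas, clover heads — 4 of 4 types.

4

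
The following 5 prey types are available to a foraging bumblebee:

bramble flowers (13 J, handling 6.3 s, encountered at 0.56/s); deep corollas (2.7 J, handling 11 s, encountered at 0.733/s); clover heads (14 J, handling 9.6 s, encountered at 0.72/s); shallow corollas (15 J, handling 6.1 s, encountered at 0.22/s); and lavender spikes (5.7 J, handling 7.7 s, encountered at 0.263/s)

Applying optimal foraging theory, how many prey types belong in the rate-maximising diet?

Profitabilities (E/h, J/s): shallow corollas 2.46, bramble flowers 2.06, clover heads 1.46, lavender spikes 0.74, deep corollas 0.245. Add prey in this order while the next type's profitability exceeds the intake rate on those already taken.
Rate on top 1: 1.409. bramble flowers: 2.06 > 1.409 → include.
Rate on top 2: 1.802. clover heads: 1.46 < 1.802 → exclude; stop.
Optimal diet: shallow corollas, bramble flowers — 2 of 5 types.

2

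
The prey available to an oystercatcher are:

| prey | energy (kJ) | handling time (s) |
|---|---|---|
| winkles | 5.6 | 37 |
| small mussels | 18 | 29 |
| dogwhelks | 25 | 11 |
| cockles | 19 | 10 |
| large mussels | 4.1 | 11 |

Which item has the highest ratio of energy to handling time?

Profitability E/h (kJ/s): winkles = 5.6/37 = 0.151, small mussels = 18/29 = 0.621, dogwhelks = 25/11 = 2.27, cockles = 19/10 = 1.9, large mussels = 4.1/11 = 0.373.
Ranked: dogwhelks > cockles > small mussels > large mussels > winkles.

dogwhelks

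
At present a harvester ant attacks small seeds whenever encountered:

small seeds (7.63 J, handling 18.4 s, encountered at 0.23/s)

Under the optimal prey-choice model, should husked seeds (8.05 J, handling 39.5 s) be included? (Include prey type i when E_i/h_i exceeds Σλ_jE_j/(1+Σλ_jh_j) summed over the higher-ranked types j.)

Intake rate on the current diet: R = (0.23×7.63) / (1 + 0.23×18.4) = 1.755/5.232 = 0.3354 J/s.
husked seeds: E/h = 8.05/39.5 = 0.2038 J/s.
Since 0.2038 < R, time spent handling husked seeds is better spent searching.

No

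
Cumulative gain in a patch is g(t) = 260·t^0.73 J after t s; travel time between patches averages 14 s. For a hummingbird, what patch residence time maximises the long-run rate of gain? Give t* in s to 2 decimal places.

By the marginal value theorem, leave when the instantaneous gain rate g'(t) equals the habitat-wide average g(t)/(T + t).
g'(t) = 0.73·260·t^-0.27. Setting 0.73·260·t^-0.27 = 260·t^0.73/(14+t) gives 0.73(14+t) = t, so 0.27·t = 0.73×14.
t* = 0.73×14/0.27 = 37.85 s.

37.85 s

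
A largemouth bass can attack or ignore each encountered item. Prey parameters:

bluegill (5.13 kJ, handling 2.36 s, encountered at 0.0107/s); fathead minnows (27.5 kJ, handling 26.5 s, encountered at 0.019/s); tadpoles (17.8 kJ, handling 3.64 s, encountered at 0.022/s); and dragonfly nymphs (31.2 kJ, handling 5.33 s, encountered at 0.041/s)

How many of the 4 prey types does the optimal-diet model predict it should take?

E/h in descending order: dragonfly nymphs 5.85, tadpoles 4.89, bluegill 2.17, fathead minnows 1.04 kJ/s. The optimal diet is the largest prefix of this list for which every included type satisfies E_i/h_i > R on the types above it.
Rate on top 1: 1.05. tadpoles: 4.89 > 1.05 → include.
Rate on top 2: 1.287. bluegill: 2.17 > 1.287 → include.
Rate on top 3: 1.304. fathead minnows: 1.04 < 1.304 → exclude; stop.
Optimal diet: dragonfly nymphs, tadpoles, bluegill — 3 of 4 types.

3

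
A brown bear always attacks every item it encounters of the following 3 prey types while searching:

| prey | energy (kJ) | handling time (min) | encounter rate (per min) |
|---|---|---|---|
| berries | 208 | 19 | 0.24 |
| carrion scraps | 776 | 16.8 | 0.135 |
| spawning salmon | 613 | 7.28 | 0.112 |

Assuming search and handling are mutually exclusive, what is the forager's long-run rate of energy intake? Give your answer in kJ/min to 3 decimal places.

25.839 kJ/min

Energy encountered per unit search time: 0.24×208 + 0.135×776 + 0.112×613 = 223.3 kJ/min.
Handling time per unit search time: 0.24×19 + 0.135×16.8 + 0.112×7.28 = 7.643.
Rate = 223.3/(1 + 7.643) = 25.84 kJ/min.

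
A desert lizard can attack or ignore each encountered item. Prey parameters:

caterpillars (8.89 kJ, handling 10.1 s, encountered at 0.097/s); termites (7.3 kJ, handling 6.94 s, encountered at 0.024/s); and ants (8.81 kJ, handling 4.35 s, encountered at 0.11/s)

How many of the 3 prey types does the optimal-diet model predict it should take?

3

Rank by E/h (kJ/s): ants 2.03, termites 1.05, caterpillars 0.88. Include each in turn until the next type's E/h falls below the running intake rate.
Rate on top 1: 0.6555. termites: 1.05 > 0.6555 → include.
Rate on top 2: 0.6956. caterpillars: 0.88 > 0.6956 → include.
Optimal diet: ants, termites, caterpillars — 3 of 3 types.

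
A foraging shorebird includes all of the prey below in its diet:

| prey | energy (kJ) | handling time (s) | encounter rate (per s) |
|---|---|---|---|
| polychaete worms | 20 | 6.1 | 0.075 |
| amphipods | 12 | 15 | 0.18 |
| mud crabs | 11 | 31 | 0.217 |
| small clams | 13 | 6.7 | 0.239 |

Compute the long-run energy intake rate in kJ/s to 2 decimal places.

R = (0.075×20 + 0.18×12 + 0.217×11 + 0.239×13) / (1 + 0.075×6.1 + 0.18×15 + 0.217×31 + 0.239×6.7) = 9.154/12.49 = 0.7332 kJ/s.

0.73 kJ/s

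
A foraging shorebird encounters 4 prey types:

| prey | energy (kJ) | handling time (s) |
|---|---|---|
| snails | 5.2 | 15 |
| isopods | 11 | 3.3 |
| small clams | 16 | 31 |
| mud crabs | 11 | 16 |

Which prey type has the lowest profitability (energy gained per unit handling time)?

Profitability E/h (kJ/s): snails = 5.2/15 = 0.347, isopods = 11/3.3 = 3.33, small clams = 16/31 = 0.516, mud crabs = 11/16 = 0.688.
Ranked: isopods > mud crabs > small clams > snails.

snails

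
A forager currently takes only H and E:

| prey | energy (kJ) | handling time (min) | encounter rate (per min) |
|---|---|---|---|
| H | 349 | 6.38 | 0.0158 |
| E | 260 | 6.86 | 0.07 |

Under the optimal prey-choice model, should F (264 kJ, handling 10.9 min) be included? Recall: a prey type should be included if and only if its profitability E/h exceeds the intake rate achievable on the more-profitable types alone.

Yes

On H and E alone, R = ΣλE/(1+Σλh) = 23.71/1.581 = 15 kJ/min.
Profitability of F: 264/10.9 = 24.22 kJ/min.
24.22 > 15, so adding F raises the average — include it.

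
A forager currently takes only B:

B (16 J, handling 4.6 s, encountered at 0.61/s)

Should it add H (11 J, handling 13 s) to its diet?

No

Intake rate on the current diet: R = (0.61×16) / (1 + 0.61×4.6) = 9.76/3.806 = 2.564 J/s.
H: E/h = 11/13 = 0.8462 J/s.
0.8462 < 2.564, so adding H would lower the average — exclude it.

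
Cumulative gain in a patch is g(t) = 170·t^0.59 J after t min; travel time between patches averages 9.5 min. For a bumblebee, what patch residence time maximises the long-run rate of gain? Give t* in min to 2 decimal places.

Maximise g(t)/(T+t): set derivative to zero → g'(t)(T+t) = g(t).
g'(t) = 0.59·170·t^-0.41. Setting 0.59·170·t^-0.41 = 170·t^0.59/(9.5+t) gives 0.59(9.5+t) = t, so 0.41·t = 0.59×9.5.
t* = 0.59×9.5/0.41 = 13.67 min.

13.67 min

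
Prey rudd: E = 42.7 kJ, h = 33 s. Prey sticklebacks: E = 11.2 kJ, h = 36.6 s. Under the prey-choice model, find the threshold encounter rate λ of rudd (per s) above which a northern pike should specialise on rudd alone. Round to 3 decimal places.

0.009 per s

At the threshold, the rate on rudd alone equals the profitability of sticklebacks: λ·42.7/(1 + λ·33) = 11.2/36.6 = 0.306.
Rearranging, λ(42.7 − 0.306×33) = 0.306, so λ = 0.306/32.6 = 0.009386 per s.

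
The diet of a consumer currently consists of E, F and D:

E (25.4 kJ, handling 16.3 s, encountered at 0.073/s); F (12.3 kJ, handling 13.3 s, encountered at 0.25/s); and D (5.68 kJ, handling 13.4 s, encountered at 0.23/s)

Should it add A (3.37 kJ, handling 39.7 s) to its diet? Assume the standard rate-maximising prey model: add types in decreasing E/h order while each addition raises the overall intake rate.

No

Intake rate on the current diet: R = (0.073×25.4 + 0.25×12.3 + 0.23×5.68) / (1 + 0.073×16.3 + 0.25×13.3 + 0.23×13.4) = 6.236/8.597 = 0.7253 kJ/s.
Profitability of A: 3.37/39.7 = 0.08489 kJ/s.
Since 0.08489 < R, time spent handling A is better spent searching.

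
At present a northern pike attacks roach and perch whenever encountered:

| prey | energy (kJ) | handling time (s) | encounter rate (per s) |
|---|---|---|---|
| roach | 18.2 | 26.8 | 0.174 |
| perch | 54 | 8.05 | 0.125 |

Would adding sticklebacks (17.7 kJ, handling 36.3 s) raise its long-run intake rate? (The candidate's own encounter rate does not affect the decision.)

No

Current rate: (0.174×18.2 + 0.125×54)/(1 + 0.174×26.8 + 0.125×8.05) = 1.487 kJ/s.
sticklebacks: E/h = 17.7/36.3 = 0.4876 kJ/s.
0.4876 < 1.487, so adding sticklebacks would lower the average — exclude it.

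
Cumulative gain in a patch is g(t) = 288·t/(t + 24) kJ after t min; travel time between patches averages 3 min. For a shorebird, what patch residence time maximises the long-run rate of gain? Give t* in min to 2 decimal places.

Optimal t* satisfies g'(t*) = g(t*)/(T + t*).
g'(t) = 288·24/(t + 24)². Setting 288·24/(t+24)² = 288t/[(t+24)(3+t)] gives 24(3+t) = t(t+24), so t² = 24×3 = 72.
t* = √72 = 8.485 min.

8.49 min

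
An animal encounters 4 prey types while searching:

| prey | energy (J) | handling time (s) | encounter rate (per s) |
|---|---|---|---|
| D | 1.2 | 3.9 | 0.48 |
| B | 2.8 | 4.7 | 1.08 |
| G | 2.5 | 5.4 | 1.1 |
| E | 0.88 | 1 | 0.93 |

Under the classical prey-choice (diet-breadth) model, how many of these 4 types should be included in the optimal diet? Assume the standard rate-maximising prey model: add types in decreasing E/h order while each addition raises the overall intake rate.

Rank by E/h (J/s): E 0.88, B 0.596, G 0.463, D 0.308. Include each in turn until the next type's E/h falls below the running intake rate.
Rate on top 1: 0.424. B: 0.596 > 0.424 → include.
Rate on top 2: 0.5484. G: 0.463 < 0.5484 → exclude; stop.
Optimal diet: E, B — 2 of 4 types.

2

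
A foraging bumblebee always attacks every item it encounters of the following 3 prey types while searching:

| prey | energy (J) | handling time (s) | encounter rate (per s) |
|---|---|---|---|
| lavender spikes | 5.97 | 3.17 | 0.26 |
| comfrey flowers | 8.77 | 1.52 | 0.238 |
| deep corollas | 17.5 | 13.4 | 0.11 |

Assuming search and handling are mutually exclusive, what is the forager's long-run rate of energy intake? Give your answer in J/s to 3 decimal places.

1.520 J/s

R = (0.26×5.97 + 0.238×8.77 + 0.11×17.5) / (1 + 0.26×3.17 + 0.238×1.52 + 0.11×13.4) = 5.564/3.66 = 1.52 J/s.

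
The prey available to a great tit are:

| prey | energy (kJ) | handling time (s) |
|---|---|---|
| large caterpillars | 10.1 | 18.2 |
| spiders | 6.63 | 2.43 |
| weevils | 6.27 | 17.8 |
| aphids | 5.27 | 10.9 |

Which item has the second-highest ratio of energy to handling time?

Profitability E/h (kJ/s): large caterpillars = 10.1/18.2 = 0.555, spiders = 6.63/2.43 = 2.73, weevils = 6.27/17.8 = 0.352, aphids = 5.27/10.9 = 0.483.
Ranked: spiders > large caterpillars > aphids > weevils.

large caterpillars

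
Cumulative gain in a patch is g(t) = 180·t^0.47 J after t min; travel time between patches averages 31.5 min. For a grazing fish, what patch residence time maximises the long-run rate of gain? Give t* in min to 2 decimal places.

Optimal t* satisfies g'(t*) = g(t*)/(T + t*).
g'(t) = 0.47·180·t^-0.53. Setting 0.47·180·t^-0.53 = 180·t^0.47/(31.5+t) gives 0.47(31.5+t) = t, so 0.53·t = 0.47×31.5.
t* = 0.47×31.5/0.53 = 27.93 min.

27.93 min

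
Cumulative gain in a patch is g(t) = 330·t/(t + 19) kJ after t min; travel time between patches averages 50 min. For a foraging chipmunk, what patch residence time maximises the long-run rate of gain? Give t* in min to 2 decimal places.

Optimal t* satisfies g'(t*) = g(t*)/(T + t*).
g'(t) = 330·19/(t + 19)². Setting 330·19/(t+19)² = 330t/[(t+19)(50+t)] gives 19(50+t) = t(t+19), so t² = 19×50 = 950.
t* = √950 = 30.82 min.

30.82 min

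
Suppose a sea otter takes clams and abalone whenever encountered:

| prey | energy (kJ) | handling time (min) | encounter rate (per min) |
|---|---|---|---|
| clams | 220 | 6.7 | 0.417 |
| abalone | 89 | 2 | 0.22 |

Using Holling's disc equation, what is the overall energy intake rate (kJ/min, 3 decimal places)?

26.293 kJ/min

Energy encountered per unit search time: 0.417×220 + 0.22×89 = 111.3 kJ/min.
Handling time per unit search time: 0.417×6.7 + 0.22×2 = 3.234.
Rate = 111.3/(1 + 3.234) = 26.29 kJ/min.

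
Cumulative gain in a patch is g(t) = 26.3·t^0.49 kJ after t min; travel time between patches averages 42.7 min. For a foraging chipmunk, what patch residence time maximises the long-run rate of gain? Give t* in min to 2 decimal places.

41.03 min

By the marginal value theorem, leave when the instantaneous gain rate g'(t) equals the habitat-wide average g(t)/(T + t).
g'(t) = 0.49·26.3·t^-0.51. Setting 0.49·26.3·t^-0.51 = 26.3·t^0.49/(42.7+t) gives 0.49(42.7+t) = t, so 0.51·t = 0.49×42.7.
t* = 0.49×42.7/0.51 = 41.03 min.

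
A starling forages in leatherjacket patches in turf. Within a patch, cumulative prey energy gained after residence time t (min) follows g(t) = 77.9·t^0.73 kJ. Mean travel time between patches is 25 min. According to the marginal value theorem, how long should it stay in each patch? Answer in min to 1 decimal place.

67.6 min

By the marginal value theorem, leave when the instantaneous gain rate g'(t) equals the habitat-wide average g(t)/(T + t).
g'(t) = 0.73·77.9·t^-0.27. Setting 0.73·77.9·t^-0.27 = 77.9·t^0.73/(25+t) gives 0.73(25+t) = t, so 0.27·t = 0.73×25.
t* = 0.73×25/0.27 = 67.59 min.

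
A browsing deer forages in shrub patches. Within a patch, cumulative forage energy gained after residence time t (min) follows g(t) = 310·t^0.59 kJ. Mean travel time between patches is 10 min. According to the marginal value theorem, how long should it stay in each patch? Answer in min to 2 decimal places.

14.39 min

By the marginal value theorem, leave when the instantaneous gain rate g'(t) equals the habitat-wide average g(t)/(T + t).
g'(t) = 0.59·310·t^-0.41. Setting 0.59·310·t^-0.41 = 310·t^0.59/(10+t) gives 0.59(10+t) = t, so 0.41·t = 0.59×10.
t* = 0.59×10/0.41 = 14.39 min.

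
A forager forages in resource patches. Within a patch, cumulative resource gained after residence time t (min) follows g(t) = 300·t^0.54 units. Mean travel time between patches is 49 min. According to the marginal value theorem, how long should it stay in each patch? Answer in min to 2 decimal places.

By the marginal value theorem, leave when the instantaneous gain rate g'(t) equals the habitat-wide average g(t)/(T + t).
g'(t) = 0.54·300·t^-0.46. Setting 0.54·300·t^-0.46 = 300·t^0.54/(49+t) gives 0.54(49+t) = t, so 0.46·t = 0.54×49.
t* = 0.54×49/0.46 = 57.52 min.

57.52 min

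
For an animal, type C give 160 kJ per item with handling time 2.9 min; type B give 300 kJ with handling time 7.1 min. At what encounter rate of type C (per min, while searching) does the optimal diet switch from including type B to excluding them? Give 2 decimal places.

1.13 per min

At the threshold, the rate on type C alone equals the profitability of type B: λ·160/(1 + λ·2.9) = 300/7.1 = 42.25.
Rearranging, λ(160 − 42.25×2.9) = 42.25, so λ = 42.25/37.46 = 1.128 per min.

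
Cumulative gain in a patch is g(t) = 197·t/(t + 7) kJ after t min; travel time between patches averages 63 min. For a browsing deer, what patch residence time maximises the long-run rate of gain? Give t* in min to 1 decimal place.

Optimal t* satisfies g'(t*) = g(t*)/(T + t*).
g'(t) = 197·7/(t + 7)². Setting 197·7/(t+7)² = 197t/[(t+7)(63+t)] gives 7(63+t) = t(t+7), so t² = 7×63 = 441.
t* = √441 = 21 min.

21.0 min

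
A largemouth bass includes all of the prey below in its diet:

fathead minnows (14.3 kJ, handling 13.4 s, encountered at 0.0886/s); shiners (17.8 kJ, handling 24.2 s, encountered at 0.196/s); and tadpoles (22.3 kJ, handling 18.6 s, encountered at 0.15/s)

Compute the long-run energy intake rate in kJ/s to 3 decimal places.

R = (0.0886×14.3 + 0.196×17.8 + 0.15×22.3) / (1 + 0.0886×13.4 + 0.196×24.2 + 0.15×18.6) = 8.101/9.72 = 0.8334 kJ/s.

0.833 kJ/s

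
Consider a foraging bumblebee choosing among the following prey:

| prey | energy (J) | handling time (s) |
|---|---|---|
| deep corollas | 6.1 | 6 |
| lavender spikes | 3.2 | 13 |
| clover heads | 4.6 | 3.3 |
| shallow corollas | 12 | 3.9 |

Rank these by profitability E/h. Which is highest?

Profitability E/h (J/s): deep corollas = 6.1/6 = 1.02, lavender spikes = 3.2/13 = 0.246, clover heads = 4.6/3.3 = 1.39, shallow corollas = 12/3.9 = 3.08.
Ranked: shallow corollas > clover heads > deep corollas > lavender spikes.

shallow corollas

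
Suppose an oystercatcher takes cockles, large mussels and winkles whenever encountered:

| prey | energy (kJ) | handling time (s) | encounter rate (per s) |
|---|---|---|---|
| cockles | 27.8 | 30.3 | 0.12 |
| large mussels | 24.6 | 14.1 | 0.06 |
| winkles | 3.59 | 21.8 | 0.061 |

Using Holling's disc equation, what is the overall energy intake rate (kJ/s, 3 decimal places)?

R = (0.12×27.8 + 0.06×24.6 + 0.061×3.59) / (1 + 0.12×30.3 + 0.06×14.1 + 0.061×21.8) = 5.031/6.812 = 0.7386 kJ/s.

0.739 kJ/s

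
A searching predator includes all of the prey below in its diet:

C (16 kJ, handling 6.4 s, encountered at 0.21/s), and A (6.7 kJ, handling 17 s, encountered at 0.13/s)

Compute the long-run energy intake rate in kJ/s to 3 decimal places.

0.929 kJ/s

R = (0.21×16 + 0.13×6.7) / (1 + 0.21×6.4 + 0.13×17) = 4.231/4.554 = 0.9291 kJ/s.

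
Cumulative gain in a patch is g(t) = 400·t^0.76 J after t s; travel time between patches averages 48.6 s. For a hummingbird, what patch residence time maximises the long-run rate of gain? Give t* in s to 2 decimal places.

153.90 s

By the marginal value theorem, leave when the instantaneous gain rate g'(t) equals the habitat-wide average g(t)/(T + t).
g'(t) = 0.76·400·t^-0.24. Setting 0.76·400·t^-0.24 = 400·t^0.76/(48.6+t) gives 0.76(48.6+t) = t, so 0.24·t = 0.76×48.6.
t* = 0.76×48.6/0.24 = 153.9 s.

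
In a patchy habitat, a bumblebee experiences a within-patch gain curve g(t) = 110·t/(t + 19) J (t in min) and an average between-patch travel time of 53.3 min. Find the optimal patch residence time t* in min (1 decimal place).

Optimal t* satisfies g'(t*) = g(t*)/(T + t*).
g'(t) = 110·19/(t + 19)². Setting 110·19/(t+19)² = 110t/[(t+19)(53.3+t)] gives 19(53.3+t) = t(t+19), so t² = 19×53.3 = 1013.
t* = √1013 = 31.82 min.

31.8 min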